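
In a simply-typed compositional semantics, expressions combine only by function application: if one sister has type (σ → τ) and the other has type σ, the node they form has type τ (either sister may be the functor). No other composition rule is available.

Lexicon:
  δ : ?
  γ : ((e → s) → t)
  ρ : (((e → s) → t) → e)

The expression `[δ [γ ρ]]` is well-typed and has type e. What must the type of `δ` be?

(e → e)

At [δ [γ ρ]] (required: e): [γ ρ] is e, which is not a function with range e; hence δ is the functor — type (e → e).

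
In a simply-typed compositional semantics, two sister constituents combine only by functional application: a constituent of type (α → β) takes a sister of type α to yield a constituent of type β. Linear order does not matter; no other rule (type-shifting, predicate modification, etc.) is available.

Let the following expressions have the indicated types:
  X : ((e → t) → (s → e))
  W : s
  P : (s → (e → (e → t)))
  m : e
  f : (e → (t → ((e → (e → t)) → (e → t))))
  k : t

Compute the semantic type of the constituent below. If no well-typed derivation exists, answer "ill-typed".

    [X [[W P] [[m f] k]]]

[W P] — P of type (s → (e → (e → t))) combines with W of type s: type (e → (e → t)).
[m f] — f of type (e → (t → ((e → (e → t)) → (e → t)))) combines with m of type e: type (t → ((e → (e → t)) → (e → t))).
[[m f] k] — [m f] of type (t → ((e → (e → t)) → (e → t))) combines with k of type t: type ((e → (e → t)) → (e → t)).
[[W P] [[m f] k]] — [[m f] k] of type ((e → (e → t)) → (e → t)) combines with [W P] of type (e → (e → t)): type (e → t).
[X [[W P] [[m f] k]]] — X of type ((e → t) → (s → e)) combines with [[W P] [[m f] k]] of type (e → t): type (s → e).

(s → e)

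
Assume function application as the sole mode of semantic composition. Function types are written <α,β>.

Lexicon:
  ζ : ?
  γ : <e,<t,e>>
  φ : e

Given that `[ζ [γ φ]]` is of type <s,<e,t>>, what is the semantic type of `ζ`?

<<t,e>,<s,<e,t>>>

[ζ [γ φ]] must have type <s,<e,t>>. The sister [γ φ] has type <t,e>; that is not a function onto <s,<e,t>>, so ζ must be the functor, of type <<t,e>,<s,<e,t>>>.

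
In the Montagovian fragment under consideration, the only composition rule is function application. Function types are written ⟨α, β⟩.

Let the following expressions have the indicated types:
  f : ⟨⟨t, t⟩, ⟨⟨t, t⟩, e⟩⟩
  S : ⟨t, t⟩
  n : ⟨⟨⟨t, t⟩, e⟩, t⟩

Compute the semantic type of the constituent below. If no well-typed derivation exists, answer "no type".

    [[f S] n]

[f S]: functor f : ⟨⟨t, t⟩, ⟨⟨t, t⟩, e⟩⟩, argument S : ⟨t, t⟩; result ⟨⟨t, t⟩, e⟩.
[[f S] n]: functor n : ⟨⟨⟨t, t⟩, e⟩, t⟩, argument [f S] : ⟨⟨t, t⟩, e⟩; result t.

t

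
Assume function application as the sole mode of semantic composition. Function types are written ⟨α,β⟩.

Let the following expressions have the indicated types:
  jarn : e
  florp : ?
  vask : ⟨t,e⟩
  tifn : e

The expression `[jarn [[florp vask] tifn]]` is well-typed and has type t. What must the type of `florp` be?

For [jarn [[florp vask] tifn]] to have type t with jarn of type e, [[florp vask] tifn] must be the function: [[florp vask] tifn] : ⟨e,t⟩.
For [[florp vask] tifn] to have type ⟨e,t⟩ with tifn of type e, [florp vask] must be the function: [florp vask] : ⟨e,⟨e,t⟩⟩.
For [florp vask] to have type ⟨e,⟨e,t⟩⟩ with vask of type ⟨t,e⟩, florp must be the function: florp : ⟨⟨t,e⟩,⟨e,⟨e,t⟩⟩⟩.

⟨⟨t,e⟩,⟨e,⟨e,t⟩⟩⟩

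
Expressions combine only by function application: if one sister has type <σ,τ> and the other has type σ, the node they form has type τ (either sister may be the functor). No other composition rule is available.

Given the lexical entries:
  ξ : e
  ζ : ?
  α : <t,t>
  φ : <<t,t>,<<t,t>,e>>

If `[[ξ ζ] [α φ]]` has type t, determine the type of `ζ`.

<e,<<<t,t>,e>,t>>

[[ξ ζ] [α φ]] is required to be t. [α φ] : <<t,t>,e> cannot yield t as functor, so [ξ ζ] : <<<t,t>,e>,t>.
[ξ ζ] is required to be <<<t,t>,e>,t>. ξ : e cannot yield <<<t,t>,e>,t> as functor, so ζ : <e,<<<t,t>,e>,t>>.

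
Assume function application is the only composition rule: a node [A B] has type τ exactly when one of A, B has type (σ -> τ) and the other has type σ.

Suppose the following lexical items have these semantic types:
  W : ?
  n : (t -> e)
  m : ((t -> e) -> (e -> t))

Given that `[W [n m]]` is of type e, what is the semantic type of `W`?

At [W [n m]] (required: e): [n m] is (e -> t), which is not a function with range e; hence W is the functor — type ((e -> t) -> e).

((e -> t) -> e)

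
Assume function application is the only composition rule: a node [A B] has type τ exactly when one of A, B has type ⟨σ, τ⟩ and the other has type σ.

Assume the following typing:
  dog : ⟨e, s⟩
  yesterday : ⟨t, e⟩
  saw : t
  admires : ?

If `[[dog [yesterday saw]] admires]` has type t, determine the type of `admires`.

⟨s, t⟩

For [[dog [yesterday saw]] admires] to have type t with [dog [yesterday saw]] of type s, admires must be the function: admires : ⟨s, t⟩.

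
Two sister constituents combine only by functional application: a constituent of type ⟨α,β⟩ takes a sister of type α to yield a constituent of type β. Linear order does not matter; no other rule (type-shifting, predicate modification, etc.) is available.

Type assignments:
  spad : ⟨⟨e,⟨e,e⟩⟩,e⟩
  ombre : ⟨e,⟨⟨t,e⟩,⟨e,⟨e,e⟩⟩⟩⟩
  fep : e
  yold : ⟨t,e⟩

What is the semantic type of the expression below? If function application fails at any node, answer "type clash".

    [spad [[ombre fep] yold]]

[ombre fep]: functor ombre : ⟨e,⟨⟨t,e⟩,⟨e,⟨e,e⟩⟩⟩⟩, argument fep : e; result ⟨⟨t,e⟩,⟨e,⟨e,e⟩⟩⟩.
[[ombre fep] yold]: functor [ombre fep] : ⟨⟨t,e⟩,⟨e,⟨e,e⟩⟩⟩, argument yold : ⟨t,e⟩; result ⟨e,⟨e,e⟩⟩.
[spad [[ombre fep] yold]]: functor spad : ⟨⟨e,⟨e,e⟩⟩,e⟩, argument [[ombre fep] yold] : ⟨e,⟨e,e⟩⟩; result e.

e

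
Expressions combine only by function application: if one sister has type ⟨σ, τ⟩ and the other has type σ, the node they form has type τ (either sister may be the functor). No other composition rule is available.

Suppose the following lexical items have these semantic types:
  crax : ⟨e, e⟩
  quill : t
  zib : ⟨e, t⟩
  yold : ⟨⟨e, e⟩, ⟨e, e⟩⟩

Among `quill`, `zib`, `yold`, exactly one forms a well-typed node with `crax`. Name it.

quill : t — crax needs e; quill needs nothing (atomic); neither fits.
zib : ⟨e, t⟩ — crax needs e; zib needs e; neither fits.
yold — combines: yold : ⟨⟨e, e⟩, ⟨e, e⟩⟩ takes crax : ⟨e, e⟩ as argument, giving ⟨e, e⟩.

yold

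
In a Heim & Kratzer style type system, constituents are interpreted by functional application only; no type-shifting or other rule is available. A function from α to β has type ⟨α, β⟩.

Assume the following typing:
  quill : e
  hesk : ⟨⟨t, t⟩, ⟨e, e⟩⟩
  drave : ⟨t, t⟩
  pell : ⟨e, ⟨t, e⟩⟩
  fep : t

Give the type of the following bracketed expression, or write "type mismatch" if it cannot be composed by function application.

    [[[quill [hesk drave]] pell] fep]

[hesk drave] — hesk of type ⟨⟨t, t⟩, ⟨e, e⟩⟩ combines with drave of type ⟨t, t⟩: type ⟨e, e⟩.
[quill [hesk drave]] — [hesk drave] of type ⟨e, e⟩ combines with quill of type e: type e.
[[quill [hesk drave]] pell] — pell of type ⟨e, ⟨t, e⟩⟩ combines with [quill [hesk drave]] of type e: type ⟨t, e⟩.
[[[quill [hesk drave]] pell] fep] — [[quill [hesk drave]] pell] of type ⟨t, e⟩ combines with fep of type t: type e.

e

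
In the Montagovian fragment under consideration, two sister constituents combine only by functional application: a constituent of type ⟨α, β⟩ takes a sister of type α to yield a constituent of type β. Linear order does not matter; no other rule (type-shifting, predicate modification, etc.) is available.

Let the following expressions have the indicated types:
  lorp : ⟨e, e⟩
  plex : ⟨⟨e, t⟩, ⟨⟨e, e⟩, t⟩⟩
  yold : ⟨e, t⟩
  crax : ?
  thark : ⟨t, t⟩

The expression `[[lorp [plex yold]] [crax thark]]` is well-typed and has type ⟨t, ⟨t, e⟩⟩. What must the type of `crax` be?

[[lorp [plex yold]] [crax thark]] must have type ⟨t, ⟨t, e⟩⟩. The sister [lorp [plex yold]] has type t; that is not a function onto ⟨t, ⟨t, e⟩⟩, so [crax thark] must be the functor, of type ⟨t, ⟨t, ⟨t, e⟩⟩⟩.
[crax thark] must have type ⟨t, ⟨t, ⟨t, e⟩⟩⟩. The sister thark has type ⟨t, t⟩; that is not a function onto ⟨t, ⟨t, ⟨t, e⟩⟩⟩, so crax must be the functor, of type ⟨⟨t, t⟩, ⟨t, ⟨t, ⟨t, e⟩⟩⟩⟩.

⟨⟨t, t⟩, ⟨t, ⟨t, ⟨t, e⟩⟩⟩⟩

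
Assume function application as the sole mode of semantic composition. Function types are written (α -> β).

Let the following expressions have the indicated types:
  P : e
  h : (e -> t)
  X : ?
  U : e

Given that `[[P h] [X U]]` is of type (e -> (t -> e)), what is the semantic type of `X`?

(e -> (t -> (e -> (t -> e))))

[[P h] [X U]] is required to be (e -> (t -> e)). [P h] : t cannot yield (e -> (t -> e)) as functor, so [X U] : (t -> (e -> (t -> e))).
[X U] is required to be (t -> (e -> (t -> e))). U : e cannot yield (t -> (e -> (t -> e))) as functor, so X : (e -> (t -> (e -> (t -> e)))).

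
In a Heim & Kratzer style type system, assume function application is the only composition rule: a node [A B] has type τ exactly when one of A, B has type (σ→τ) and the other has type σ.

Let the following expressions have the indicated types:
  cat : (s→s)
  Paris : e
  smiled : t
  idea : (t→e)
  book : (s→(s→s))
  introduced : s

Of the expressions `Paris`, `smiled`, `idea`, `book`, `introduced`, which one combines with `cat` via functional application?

introduced

Paris : e — cat needs s; Paris needs nothing (atomic); neither fits.
smiled : t — cat needs s; smiled needs nothing (atomic); neither fits.
idea : (t→e) — cat needs s; idea needs t; neither fits.
book : (s→(s→s)) — cat needs s; book needs s; neither fits.
introduced — combines: cat : (s→s) takes introduced : s as argument, giving s.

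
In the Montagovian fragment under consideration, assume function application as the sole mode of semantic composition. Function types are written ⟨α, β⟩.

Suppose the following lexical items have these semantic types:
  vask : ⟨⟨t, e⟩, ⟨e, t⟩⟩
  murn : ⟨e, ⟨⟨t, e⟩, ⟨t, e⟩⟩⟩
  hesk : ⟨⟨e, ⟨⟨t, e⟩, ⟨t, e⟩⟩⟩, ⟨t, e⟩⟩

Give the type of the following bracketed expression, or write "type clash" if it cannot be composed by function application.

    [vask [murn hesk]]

⟨e, t⟩

[murn hesk]: hesk is ⟨⟨e, ⟨⟨t, e⟩, ⟨t, e⟩⟩⟩, ⟨t, e⟩⟩, murn is ⟨e, ⟨⟨t, e⟩, ⟨t, e⟩⟩⟩; result ⟨t, e⟩.
[vask [murn hesk]]: vask is ⟨⟨t, e⟩, ⟨e, t⟩⟩, [murn hesk] is ⟨t, e⟩; result ⟨e, t⟩.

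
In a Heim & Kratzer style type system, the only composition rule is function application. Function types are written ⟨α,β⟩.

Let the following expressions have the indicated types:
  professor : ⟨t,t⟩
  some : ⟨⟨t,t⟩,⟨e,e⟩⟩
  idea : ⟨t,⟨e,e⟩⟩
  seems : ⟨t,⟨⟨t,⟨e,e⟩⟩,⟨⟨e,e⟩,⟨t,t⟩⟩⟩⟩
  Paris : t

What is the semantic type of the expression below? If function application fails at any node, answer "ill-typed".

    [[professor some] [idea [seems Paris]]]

⟨t,t⟩

[professor some] — some of type ⟨⟨t,t⟩,⟨e,e⟩⟩ combines with professor of type ⟨t,t⟩: type ⟨e,e⟩.
[seems Paris] — seems of type ⟨t,⟨⟨t,⟨e,e⟩⟩,⟨⟨e,e⟩,⟨t,t⟩⟩⟩⟩ combines with Paris of type t: type ⟨⟨t,⟨e,e⟩⟩,⟨⟨e,e⟩,⟨t,t⟩⟩⟩.
[idea [seems Paris]] — [seems Paris] of type ⟨⟨t,⟨e,e⟩⟩,⟨⟨e,e⟩,⟨t,t⟩⟩⟩ combines with idea of type ⟨t,⟨e,e⟩⟩: type ⟨⟨e,e⟩,⟨t,t⟩⟩.
[[professor some] [idea [seems Paris]]] — [idea [seems Paris]] of type ⟨⟨e,e⟩,⟨t,t⟩⟩ combines with [professor some] of type ⟨e,e⟩: type ⟨t,t⟩.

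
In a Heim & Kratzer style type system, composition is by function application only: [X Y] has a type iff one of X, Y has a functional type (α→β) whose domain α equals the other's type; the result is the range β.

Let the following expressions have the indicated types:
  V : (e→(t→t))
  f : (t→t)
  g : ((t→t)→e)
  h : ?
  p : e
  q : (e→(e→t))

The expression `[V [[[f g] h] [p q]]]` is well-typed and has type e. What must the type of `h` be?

(e→((e→t)→((e→(t→t))→e)))

[V [[[f g] h] [p q]]] is required to be e. V : (e→(t→t)) cannot yield e as functor, so [[[f g] h] [p q]] : ((e→(t→t))→e).
[[[f g] h] [p q]] is required to be ((e→(t→t))→e). [p q] : (e→t) cannot yield ((e→(t→t))→e) as functor, so [[f g] h] : ((e→t)→((e→(t→t))→e)).
[[f g] h] is required to be ((e→t)→((e→(t→t))→e)). [f g] : e cannot yield ((e→t)→((e→(t→t))→e)) as functor, so h : (e→((e→t)→((e→(t→t))→e))).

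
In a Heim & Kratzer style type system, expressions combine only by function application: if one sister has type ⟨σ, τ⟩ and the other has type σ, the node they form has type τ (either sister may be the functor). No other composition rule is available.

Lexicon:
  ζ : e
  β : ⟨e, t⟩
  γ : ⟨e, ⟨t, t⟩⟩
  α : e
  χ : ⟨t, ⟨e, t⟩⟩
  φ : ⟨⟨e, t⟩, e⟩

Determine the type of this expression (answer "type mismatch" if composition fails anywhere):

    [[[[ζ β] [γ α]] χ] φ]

[ζ β]: ⟨e, t⟩ applied to e yields t.
[γ α]: ⟨e, ⟨t, t⟩⟩ applied to e yields ⟨t, t⟩.
[[ζ β] [γ α]]: ⟨t, t⟩ applied to t yields t.
[[[ζ β] [γ α]] χ]: ⟨t, ⟨e, t⟩⟩ applied to t yields ⟨e, t⟩.
[[[[ζ β] [γ α]] χ] φ]: ⟨⟨e, t⟩, e⟩ applied to ⟨e, t⟩ yields e.

e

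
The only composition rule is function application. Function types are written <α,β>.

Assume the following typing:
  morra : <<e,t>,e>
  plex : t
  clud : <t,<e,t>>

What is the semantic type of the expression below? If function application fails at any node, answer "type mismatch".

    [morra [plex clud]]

e

At [plex clud], clud : <t,<e,t>> takes plex : t, giving <e,t>.
At [morra [plex clud]], morra : <<e,t>,e> takes [plex clud] : <e,t>, giving e.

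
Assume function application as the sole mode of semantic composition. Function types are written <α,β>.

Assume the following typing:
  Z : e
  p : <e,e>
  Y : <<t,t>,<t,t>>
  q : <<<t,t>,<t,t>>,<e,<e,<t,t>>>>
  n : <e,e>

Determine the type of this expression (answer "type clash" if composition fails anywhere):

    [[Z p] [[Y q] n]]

type clash

[Z p]: functor p : <e,e>, argument Z : e; result e.
[Y q]: functor q : <<<t,t>,<t,t>>,<e,<e,<t,t>>>>, argument Y : <<t,t>,<t,t>>; result <e,<e,<t,t>>>.
[[Y q] n]: <e,<e,<t,t>>> and <e,e> cannot combine by function application — type clash.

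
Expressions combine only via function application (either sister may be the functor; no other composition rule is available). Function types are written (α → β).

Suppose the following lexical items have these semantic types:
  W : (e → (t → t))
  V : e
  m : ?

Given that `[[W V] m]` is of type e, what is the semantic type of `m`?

((t → t) → e)

For [[W V] m] to have type e with [W V] of type (t → t), m must be the function: m : ((t → t) → e).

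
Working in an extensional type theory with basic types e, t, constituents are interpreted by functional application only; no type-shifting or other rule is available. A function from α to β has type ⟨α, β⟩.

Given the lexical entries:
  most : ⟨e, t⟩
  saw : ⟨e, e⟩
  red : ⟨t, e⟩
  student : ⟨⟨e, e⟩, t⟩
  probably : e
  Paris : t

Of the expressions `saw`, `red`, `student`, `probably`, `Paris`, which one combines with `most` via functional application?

saw : ⟨e, e⟩ — no; most wants e, and saw wants e.
red : ⟨t, e⟩ — no; most wants e, and red wants t.
student : ⟨⟨e, e⟩, t⟩ — no; most wants e, and student wants ⟨e, e⟩.
probably — combines: most : ⟨e, t⟩ takes probably : e as argument, giving t.
Paris : t — no; most wants e, and Paris wants nothing (atomic).

probably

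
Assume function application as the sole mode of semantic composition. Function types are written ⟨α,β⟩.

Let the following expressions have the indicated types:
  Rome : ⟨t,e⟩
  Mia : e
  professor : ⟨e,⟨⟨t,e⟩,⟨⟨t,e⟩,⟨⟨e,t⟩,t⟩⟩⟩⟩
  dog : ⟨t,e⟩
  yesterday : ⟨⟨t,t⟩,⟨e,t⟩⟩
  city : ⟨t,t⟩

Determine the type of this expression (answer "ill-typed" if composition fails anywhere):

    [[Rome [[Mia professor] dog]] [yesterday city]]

t

[Mia professor]: ⟨e,⟨⟨t,e⟩,⟨⟨t,e⟩,⟨⟨e,t⟩,t⟩⟩⟩⟩ applied to e yields ⟨⟨t,e⟩,⟨⟨t,e⟩,⟨⟨e,t⟩,t⟩⟩⟩.
[[Mia professor] dog]: ⟨⟨t,e⟩,⟨⟨t,e⟩,⟨⟨e,t⟩,t⟩⟩⟩ applied to ⟨t,e⟩ yields ⟨⟨t,e⟩,⟨⟨e,t⟩,t⟩⟩.
[Rome [[Mia professor] dog]]: ⟨⟨t,e⟩,⟨⟨e,t⟩,t⟩⟩ applied to ⟨t,e⟩ yields ⟨⟨e,t⟩,t⟩.
[yesterday city]: ⟨⟨t,t⟩,⟨e,t⟩⟩ applied to ⟨t,t⟩ yields ⟨e,t⟩.
[[Rome [[Mia professor] dog]] [yesterday city]]: ⟨⟨e,t⟩,t⟩ applied to ⟨e,t⟩ yields t.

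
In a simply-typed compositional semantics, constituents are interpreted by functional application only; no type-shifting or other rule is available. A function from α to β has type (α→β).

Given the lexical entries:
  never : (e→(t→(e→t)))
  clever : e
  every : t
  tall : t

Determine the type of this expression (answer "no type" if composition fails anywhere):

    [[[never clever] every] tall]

[never clever]: (e→(t→(e→t))) applied to e yields (t→(e→t)).
[[never clever] every]: (t→(e→t)) applied to t yields (e→t).
At [[[never clever] every] tall]: neither (e→t) nor t can take the other as argument; the node is ill-typed.

no type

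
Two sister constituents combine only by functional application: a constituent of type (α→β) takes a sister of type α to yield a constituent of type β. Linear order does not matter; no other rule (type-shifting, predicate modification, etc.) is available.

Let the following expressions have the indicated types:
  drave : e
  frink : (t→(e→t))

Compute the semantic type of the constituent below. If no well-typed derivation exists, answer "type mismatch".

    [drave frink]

type mismatch

[drave frink]: e with (t→(e→t)) — neither is a function whose domain matches the other; composition fails here.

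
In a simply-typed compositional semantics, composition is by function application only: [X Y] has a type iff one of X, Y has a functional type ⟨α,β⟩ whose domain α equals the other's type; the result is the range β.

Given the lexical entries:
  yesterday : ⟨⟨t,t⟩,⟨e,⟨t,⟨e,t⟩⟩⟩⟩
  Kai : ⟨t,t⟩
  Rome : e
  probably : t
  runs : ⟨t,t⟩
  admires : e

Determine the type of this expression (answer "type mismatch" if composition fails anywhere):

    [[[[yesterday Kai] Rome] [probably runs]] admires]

[yesterday Kai]: functor yesterday : ⟨⟨t,t⟩,⟨e,⟨t,⟨e,t⟩⟩⟩⟩, argument Kai : ⟨t,t⟩; result ⟨e,⟨t,⟨e,t⟩⟩⟩.
[[yesterday Kai] Rome]: functor [yesterday Kai] : ⟨e,⟨t,⟨e,t⟩⟩⟩, argument Rome : e; result ⟨t,⟨e,t⟩⟩.
[probably runs]: functor runs : ⟨t,t⟩, argument probably : t; result t.
[[[yesterday Kai] Rome] [probably runs]]: functor [[yesterday Kai] Rome] : ⟨t,⟨e,t⟩⟩, argument [probably runs] : t; result ⟨e,t⟩.
[[[[yesterday Kai] Rome] [probably runs]] admires]: functor [[[yesterday Kai] Rome] [probably runs]] : ⟨e,t⟩, argument admires : e; result t.

t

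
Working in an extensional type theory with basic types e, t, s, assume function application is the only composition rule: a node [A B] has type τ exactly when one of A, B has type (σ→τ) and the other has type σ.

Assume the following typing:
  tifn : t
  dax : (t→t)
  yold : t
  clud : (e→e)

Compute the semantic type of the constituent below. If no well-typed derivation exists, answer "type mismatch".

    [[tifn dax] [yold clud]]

type mismatch

[tifn dax] — dax of type (t→t) combines with tifn of type t: type t.
[yold clud]: t with (e→e) — neither is a function whose domain matches the other; composition fails here.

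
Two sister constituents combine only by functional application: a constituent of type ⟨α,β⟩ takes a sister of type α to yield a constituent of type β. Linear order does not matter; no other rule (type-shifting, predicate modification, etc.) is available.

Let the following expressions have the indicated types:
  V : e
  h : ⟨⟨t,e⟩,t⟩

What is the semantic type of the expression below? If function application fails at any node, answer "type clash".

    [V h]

[V h]: e and ⟨⟨t,e⟩,t⟩ cannot combine by function application — type clash.

type clash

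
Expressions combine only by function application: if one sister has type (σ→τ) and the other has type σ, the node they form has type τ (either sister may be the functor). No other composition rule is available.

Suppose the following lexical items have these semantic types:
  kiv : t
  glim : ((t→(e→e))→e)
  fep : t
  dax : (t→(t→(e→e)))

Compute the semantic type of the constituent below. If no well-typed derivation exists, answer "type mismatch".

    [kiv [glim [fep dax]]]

type mismatch

At [fep dax], dax : (t→(t→(e→e))) takes fep : t, giving (t→(e→e)).
At [glim [fep dax]], glim : ((t→(e→e))→e) takes [fep dax] : (t→(e→e)), giving e.
[kiv [glim [fep dax]]]: t and e cannot combine by function application — type clash.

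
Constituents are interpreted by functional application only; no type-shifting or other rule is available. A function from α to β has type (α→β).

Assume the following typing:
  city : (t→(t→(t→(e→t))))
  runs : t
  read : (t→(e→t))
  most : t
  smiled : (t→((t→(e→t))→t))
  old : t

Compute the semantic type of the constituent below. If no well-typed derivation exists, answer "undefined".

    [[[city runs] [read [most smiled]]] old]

[city runs]: city is (t→(t→(t→(e→t)))), runs is t; result (t→(t→(e→t))).
[most smiled]: smiled is (t→((t→(e→t))→t)), most is t; result ((t→(e→t))→t).
[read [most smiled]]: [most smiled] is ((t→(e→t))→t), read is (t→(e→t)); result t.
[[city runs] [read [most smiled]]]: [city runs] is (t→(t→(e→t))), [read [most smiled]] is t; result (t→(e→t)).
[[[city runs] [read [most smiled]]] old]: [[city runs] [read [most smiled]]] is (t→(e→t)), old is t; result (e→t).

(e→t)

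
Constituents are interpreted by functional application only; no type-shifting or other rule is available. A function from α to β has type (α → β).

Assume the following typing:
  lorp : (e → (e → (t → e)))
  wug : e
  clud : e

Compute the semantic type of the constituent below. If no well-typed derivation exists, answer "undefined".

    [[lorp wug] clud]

[lorp wug] — lorp of type (e → (e → (t → e))) combines with wug of type e: type (e → (t → e)).
[[lorp wug] clud] — [lorp wug] of type (e → (t → e)) combines with clud of type e: type (t → e).

(t → e)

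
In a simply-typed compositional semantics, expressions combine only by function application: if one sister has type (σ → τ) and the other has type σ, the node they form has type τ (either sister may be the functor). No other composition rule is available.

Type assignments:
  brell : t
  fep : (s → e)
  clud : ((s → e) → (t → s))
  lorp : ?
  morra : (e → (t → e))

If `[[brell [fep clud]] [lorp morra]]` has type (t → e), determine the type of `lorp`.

((e → (t → e)) → (s → (t → e)))

[[brell [fep clud]] [lorp morra]] is required to be (t → e). [brell [fep clud]] : s cannot yield (t → e) as functor, so [lorp morra] : (s → (t → e)).
[lorp morra] is required to be (s → (t → e)). morra : (e → (t → e)) cannot yield (s → (t → e)) as functor, so lorp : ((e → (t → e)) → (s → (t → e))).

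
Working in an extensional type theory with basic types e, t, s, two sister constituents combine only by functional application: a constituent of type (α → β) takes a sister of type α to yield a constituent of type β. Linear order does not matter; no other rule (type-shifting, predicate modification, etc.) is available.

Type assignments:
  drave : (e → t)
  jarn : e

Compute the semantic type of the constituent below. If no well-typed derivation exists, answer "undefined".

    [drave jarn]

t

[drave jarn] — drave of type (e → t) combines with jarn of type e: type t.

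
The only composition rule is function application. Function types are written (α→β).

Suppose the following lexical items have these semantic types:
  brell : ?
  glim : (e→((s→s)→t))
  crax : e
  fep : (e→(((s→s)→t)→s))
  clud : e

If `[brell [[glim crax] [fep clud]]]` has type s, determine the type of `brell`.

(s→s)

[brell [[glim crax] [fep clud]]] is required to be s. [[glim crax] [fep clud]] : s cannot yield s as functor, so brell : (s→s).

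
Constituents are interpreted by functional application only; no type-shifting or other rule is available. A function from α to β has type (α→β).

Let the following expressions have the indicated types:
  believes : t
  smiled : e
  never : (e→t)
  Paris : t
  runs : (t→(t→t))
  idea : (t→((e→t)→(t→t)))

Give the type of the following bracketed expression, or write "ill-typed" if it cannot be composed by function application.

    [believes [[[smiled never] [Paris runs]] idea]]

At [smiled never], never : (e→t) takes smiled : e, giving t.
At [Paris runs], runs : (t→(t→t)) takes Paris : t, giving (t→t).
At [[smiled never] [Paris runs]], [Paris runs] : (t→t) takes [smiled never] : t, giving t.
At [[[smiled never] [Paris runs]] idea], idea : (t→((e→t)→(t→t))) takes [[smiled never] [Paris runs]] : t, giving ((e→t)→(t→t)).
At [believes [[[smiled never] [Paris runs]] idea]]: neither t nor ((e→t)→(t→t)) can take the other as argument; the node is ill-typed.

ill-typed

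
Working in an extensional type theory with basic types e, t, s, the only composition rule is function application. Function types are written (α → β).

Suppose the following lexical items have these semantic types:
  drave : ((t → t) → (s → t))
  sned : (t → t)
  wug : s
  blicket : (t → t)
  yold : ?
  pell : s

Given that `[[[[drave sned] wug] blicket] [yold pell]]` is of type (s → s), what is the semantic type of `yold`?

At [[[[drave sned] wug] blicket] [yold pell]] (required: (s → s)): [[[drave sned] wug] blicket] is t, which is not a function with range (s → s); hence [yold pell] is the functor — type (t → (s → s)).
At [yold pell] (required: (t → (s → s))): pell is s, which is not a function with range (t → (s → s)); hence yold is the functor — type (s → (t → (s → s))).

(s → (t → (s → s)))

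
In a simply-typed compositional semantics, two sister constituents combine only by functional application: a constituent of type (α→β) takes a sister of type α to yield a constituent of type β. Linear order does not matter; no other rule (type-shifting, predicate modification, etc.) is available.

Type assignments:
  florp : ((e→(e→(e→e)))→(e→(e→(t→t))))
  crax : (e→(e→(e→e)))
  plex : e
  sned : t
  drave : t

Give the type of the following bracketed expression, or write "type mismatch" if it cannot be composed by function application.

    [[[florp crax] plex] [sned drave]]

type mismatch

At [florp crax], florp : ((e→(e→(e→e)))→(e→(e→(t→t)))) takes crax : (e→(e→(e→e))), giving (e→(e→(t→t))).
At [[florp crax] plex], [florp crax] : (e→(e→(t→t))) takes plex : e, giving (e→(t→t)).
[sned drave]: t and t cannot combine by function application — type clash.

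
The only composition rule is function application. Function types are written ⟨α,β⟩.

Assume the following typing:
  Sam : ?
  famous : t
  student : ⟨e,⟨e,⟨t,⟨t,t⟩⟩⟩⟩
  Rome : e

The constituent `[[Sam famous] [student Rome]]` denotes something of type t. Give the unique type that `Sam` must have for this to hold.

⟨t,⟨⟨e,⟨t,⟨t,t⟩⟩⟩,t⟩⟩

At [[Sam famous] [student Rome]] (required: t): [student Rome] is ⟨e,⟨t,⟨t,t⟩⟩⟩, which is not a function with range t; hence [Sam famous] is the functor — type ⟨⟨e,⟨t,⟨t,t⟩⟩⟩,t⟩.
At [Sam famous] (required: ⟨⟨e,⟨t,⟨t,t⟩⟩⟩,t⟩): famous is t, which is not a function with range ⟨⟨e,⟨t,⟨t,t⟩⟩⟩,t⟩; hence Sam is the functor — type ⟨t,⟨⟨e,⟨t,⟨t,t⟩⟩⟩,t⟩⟩.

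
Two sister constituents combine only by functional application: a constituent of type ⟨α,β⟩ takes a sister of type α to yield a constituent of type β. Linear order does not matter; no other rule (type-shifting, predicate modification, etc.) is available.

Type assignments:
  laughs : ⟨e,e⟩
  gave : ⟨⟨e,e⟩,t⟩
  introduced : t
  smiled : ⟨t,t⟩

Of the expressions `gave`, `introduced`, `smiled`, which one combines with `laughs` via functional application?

gave — combines: gave : ⟨⟨e,e⟩,t⟩ takes laughs : ⟨e,e⟩ as argument, giving t.
introduced : t — no; laughs wants e, and introduced wants nothing (atomic).
smiled : ⟨t,t⟩ — no; laughs wants e, and smiled wants t.

gave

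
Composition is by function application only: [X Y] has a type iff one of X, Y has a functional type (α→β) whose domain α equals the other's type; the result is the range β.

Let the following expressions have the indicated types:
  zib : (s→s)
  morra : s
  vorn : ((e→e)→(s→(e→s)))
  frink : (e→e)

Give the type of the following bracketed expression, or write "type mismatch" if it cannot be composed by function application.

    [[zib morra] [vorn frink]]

(e→s)

[zib morra]: zib is (s→s), morra is s; result s.
[vorn frink]: vorn is ((e→e)→(s→(e→s))), frink is (e→e); result (s→(e→s)).
[[zib morra] [vorn frink]]: [vorn frink] is (s→(e→s)), [zib morra] is s; result (e→s).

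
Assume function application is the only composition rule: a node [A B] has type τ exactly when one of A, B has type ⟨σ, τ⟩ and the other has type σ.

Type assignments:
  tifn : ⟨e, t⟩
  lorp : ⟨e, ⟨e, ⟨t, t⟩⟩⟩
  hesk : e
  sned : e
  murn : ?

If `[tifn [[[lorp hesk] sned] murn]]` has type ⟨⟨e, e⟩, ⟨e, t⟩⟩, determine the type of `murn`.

⟨⟨t, t⟩, ⟨⟨e, t⟩, ⟨⟨e, e⟩, ⟨e, t⟩⟩⟩⟩

[tifn [[[lorp hesk] sned] murn]] must have type ⟨⟨e, e⟩, ⟨e, t⟩⟩. The sister tifn has type ⟨e, t⟩; that is not a function onto ⟨⟨e, e⟩, ⟨e, t⟩⟩, so [[[lorp hesk] sned] murn] must be the functor, of type ⟨⟨e, t⟩, ⟨⟨e, e⟩, ⟨e, t⟩⟩⟩.
[[[lorp hesk] sned] murn] must have type ⟨⟨e, t⟩, ⟨⟨e, e⟩, ⟨e, t⟩⟩⟩. The sister [[lorp hesk] sned] has type ⟨t, t⟩; that is not a function onto ⟨⟨e, t⟩, ⟨⟨e, e⟩, ⟨e, t⟩⟩⟩, so murn must be the functor, of type ⟨⟨t, t⟩, ⟨⟨e, t⟩, ⟨⟨e, e⟩, ⟨e, t⟩⟩⟩⟩.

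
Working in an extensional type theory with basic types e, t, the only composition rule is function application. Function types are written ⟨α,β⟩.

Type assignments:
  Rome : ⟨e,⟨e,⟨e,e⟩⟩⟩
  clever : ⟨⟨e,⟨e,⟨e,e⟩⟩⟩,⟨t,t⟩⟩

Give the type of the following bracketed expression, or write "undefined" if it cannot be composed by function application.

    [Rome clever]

⟨t,t⟩

[Rome clever]: clever is ⟨⟨e,⟨e,⟨e,e⟩⟩⟩,⟨t,t⟩⟩, Rome is ⟨e,⟨e,⟨e,e⟩⟩⟩; result ⟨t,t⟩.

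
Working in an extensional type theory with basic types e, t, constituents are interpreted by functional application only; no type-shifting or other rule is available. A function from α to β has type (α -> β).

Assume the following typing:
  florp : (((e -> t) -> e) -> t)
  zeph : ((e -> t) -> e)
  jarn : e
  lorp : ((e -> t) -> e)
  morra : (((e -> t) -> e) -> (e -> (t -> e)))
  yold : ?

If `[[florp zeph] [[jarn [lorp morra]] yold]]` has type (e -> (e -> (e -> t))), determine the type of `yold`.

For [[florp zeph] [[jarn [lorp morra]] yold]] to have type (e -> (e -> (e -> t))) with [florp zeph] of type t, [[jarn [lorp morra]] yold] must be the function: [[jarn [lorp morra]] yold] : (t -> (e -> (e -> (e -> t)))).
For [[jarn [lorp morra]] yold] to have type (t -> (e -> (e -> (e -> t)))) with [jarn [lorp morra]] of type (t -> e), yold must be the function: yold : ((t -> e) -> (t -> (e -> (e -> (e -> t))))).

((t -> e) -> (t -> (e -> (e -> (e -> t)))))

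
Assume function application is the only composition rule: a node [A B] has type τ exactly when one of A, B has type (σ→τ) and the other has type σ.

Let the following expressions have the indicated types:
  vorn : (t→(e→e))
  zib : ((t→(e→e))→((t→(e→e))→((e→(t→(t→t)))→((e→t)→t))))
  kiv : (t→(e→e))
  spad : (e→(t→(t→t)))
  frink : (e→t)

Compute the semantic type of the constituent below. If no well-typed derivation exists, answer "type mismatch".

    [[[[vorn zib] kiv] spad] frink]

At [vorn zib], zib : ((t→(e→e))→((t→(e→e))→((e→(t→(t→t)))→((e→t)→t)))) takes vorn : (t→(e→e)), giving ((t→(e→e))→((e→(t→(t→t)))→((e→t)→t))).
At [[vorn zib] kiv], [vorn zib] : ((t→(e→e))→((e→(t→(t→t)))→((e→t)→t))) takes kiv : (t→(e→e)), giving ((e→(t→(t→t)))→((e→t)→t)).
At [[[vorn zib] kiv] spad], [[vorn zib] kiv] : ((e→(t→(t→t)))→((e→t)→t)) takes spad : (e→(t→(t→t))), giving ((e→t)→t).
At [[[[vorn zib] kiv] spad] frink], [[[vorn zib] kiv] spad] : ((e→t)→t) takes frink : (e→t), giving t.

t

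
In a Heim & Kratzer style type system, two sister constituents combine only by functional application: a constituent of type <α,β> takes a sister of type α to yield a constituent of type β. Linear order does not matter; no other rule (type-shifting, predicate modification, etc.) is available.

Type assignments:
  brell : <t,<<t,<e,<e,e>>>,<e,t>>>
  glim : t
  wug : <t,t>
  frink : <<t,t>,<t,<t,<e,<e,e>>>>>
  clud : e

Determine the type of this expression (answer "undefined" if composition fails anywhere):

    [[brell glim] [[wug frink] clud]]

undefined

At [brell glim], brell : <t,<<t,<e,<e,e>>>,<e,t>>> takes glim : t, giving <<t,<e,<e,e>>>,<e,t>>.
At [wug frink], frink : <<t,t>,<t,<t,<e,<e,e>>>>> takes wug : <t,t>, giving <t,<t,<e,<e,e>>>>.
[[wug frink] clud]: <t,<t,<e,<e,e>>>> and e cannot combine by function application — type clash.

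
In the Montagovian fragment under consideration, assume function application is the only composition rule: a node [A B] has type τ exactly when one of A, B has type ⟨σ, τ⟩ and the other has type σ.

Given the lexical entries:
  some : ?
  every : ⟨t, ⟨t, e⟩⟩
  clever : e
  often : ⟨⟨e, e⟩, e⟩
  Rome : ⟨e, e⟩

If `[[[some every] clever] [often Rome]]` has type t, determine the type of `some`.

At [[[some every] clever] [often Rome]] (required: t): [often Rome] is e, which is not a function with range t; hence [[some every] clever] is the functor — type ⟨e, t⟩.
At [[some every] clever] (required: ⟨e, t⟩): clever is e, which is not a function with range ⟨e, t⟩; hence [some every] is the functor — type ⟨e, ⟨e, t⟩⟩.
At [some every] (required: ⟨e, ⟨e, t⟩⟩): every is ⟨t, ⟨t, e⟩⟩, which is not a function with range ⟨e, ⟨e, t⟩⟩; hence some is the functor — type ⟨⟨t, ⟨t, e⟩⟩, ⟨e, ⟨e, t⟩⟩⟩.

⟨⟨t, ⟨t, e⟩⟩, ⟨e, ⟨e, t⟩⟩⟩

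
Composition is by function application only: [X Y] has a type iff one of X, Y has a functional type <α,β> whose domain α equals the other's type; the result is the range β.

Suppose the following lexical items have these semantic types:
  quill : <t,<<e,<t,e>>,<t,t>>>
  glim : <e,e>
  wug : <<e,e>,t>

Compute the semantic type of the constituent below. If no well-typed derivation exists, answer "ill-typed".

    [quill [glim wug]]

<<e,<t,e>>,<t,t>>

At [glim wug], wug : <<e,e>,t> takes glim : <e,e>, giving t.
At [quill [glim wug]], quill : <t,<<e,<t,e>>,<t,t>>> takes [glim wug] : t, giving <<e,<t,e>>,<t,t>>.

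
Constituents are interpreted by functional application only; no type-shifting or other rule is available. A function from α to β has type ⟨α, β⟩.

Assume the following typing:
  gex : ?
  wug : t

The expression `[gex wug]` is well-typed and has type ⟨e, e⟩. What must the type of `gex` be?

⟨t, ⟨e, e⟩⟩

For [gex wug] to have type ⟨e, e⟩ with wug of type t, gex must be the function: gex : ⟨t, ⟨e, e⟩⟩.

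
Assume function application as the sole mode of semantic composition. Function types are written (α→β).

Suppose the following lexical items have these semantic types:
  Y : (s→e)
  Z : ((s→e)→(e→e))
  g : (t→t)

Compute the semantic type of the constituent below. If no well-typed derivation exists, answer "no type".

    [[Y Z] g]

no type

[Y Z] — Z of type ((s→e)→(e→e)) combines with Y of type (s→e): type (e→e).
[[Y Z] g]: (e→e) with (t→t) — neither is a function whose domain matches the other; composition fails here.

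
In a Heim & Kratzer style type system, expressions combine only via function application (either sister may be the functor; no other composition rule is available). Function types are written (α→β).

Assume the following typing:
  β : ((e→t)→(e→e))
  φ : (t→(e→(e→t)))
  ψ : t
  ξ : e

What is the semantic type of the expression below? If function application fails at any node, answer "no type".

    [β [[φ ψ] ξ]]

(e→e)

[φ ψ]: φ is (t→(e→(e→t))), ψ is t; result (e→(e→t)).
[[φ ψ] ξ]: [φ ψ] is (e→(e→t)), ξ is e; result (e→t).
[β [[φ ψ] ξ]]: β is ((e→t)→(e→e)), [[φ ψ] ξ] is (e→t); result (e→e).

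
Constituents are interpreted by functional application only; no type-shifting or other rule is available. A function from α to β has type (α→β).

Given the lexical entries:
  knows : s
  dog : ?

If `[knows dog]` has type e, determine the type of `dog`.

For [knows dog] to have type e with knows of type s, dog must be the function: dog : (s→e).

(s→e)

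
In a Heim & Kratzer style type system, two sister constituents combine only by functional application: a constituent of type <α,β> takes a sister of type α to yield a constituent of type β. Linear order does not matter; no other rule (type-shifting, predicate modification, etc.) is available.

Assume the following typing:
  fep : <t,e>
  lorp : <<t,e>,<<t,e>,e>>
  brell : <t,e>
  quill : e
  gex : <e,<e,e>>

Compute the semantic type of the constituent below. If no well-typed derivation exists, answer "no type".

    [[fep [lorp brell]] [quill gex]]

e

[lorp brell] — lorp of type <<t,e>,<<t,e>,e>> combines with brell of type <t,e>: type <<t,e>,e>.
[fep [lorp brell]] — [lorp brell] of type <<t,e>,e> combines with fep of type <t,e>: type e.
[quill gex] — gex of type <e,<e,e>> combines with quill of type e: type <e,e>.
[[fep [lorp brell]] [quill gex]] — [quill gex] of type <e,e> combines with [fep [lorp brell]] of type e: type e.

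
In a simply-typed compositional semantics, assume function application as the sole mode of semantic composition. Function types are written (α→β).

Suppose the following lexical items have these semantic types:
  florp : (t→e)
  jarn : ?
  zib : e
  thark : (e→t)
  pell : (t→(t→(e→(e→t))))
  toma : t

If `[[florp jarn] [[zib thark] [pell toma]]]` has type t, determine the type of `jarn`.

For [[florp jarn] [[zib thark] [pell toma]]] to have type t with [[zib thark] [pell toma]] of type (e→(e→t)), [florp jarn] must be the function: [florp jarn] : ((e→(e→t))→t).
For [florp jarn] to have type ((e→(e→t))→t) with florp of type (t→e), jarn must be the function: jarn : ((t→e)→((e→(e→t))→t)).

((t→e)→((e→(e→t))→t))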